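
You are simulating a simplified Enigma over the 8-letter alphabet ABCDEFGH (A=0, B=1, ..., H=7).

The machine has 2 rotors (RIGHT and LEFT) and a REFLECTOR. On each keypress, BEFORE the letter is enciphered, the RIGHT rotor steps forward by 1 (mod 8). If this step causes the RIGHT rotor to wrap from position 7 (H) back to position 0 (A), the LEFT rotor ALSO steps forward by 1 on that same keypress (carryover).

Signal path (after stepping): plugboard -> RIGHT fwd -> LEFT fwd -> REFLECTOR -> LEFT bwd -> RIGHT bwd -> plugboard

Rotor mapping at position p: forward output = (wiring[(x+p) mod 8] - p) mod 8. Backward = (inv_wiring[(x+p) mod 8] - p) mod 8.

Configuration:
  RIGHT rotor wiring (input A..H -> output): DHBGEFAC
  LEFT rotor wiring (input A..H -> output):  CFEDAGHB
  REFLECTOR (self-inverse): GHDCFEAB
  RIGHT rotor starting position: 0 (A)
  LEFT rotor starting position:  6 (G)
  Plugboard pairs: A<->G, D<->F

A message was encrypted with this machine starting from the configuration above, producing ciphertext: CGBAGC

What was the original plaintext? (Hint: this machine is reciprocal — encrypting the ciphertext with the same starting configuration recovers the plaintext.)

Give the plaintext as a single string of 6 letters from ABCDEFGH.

Answer: HBHHBG

Derivation:
Char 1 ('C'): step: R->1, L=6; C->plug->C->R->F->L->F->refl->E->L'->C->R'->H->plug->H
Char 2 ('G'): step: R->2, L=6; G->plug->A->R->H->L->A->refl->G->L'->E->R'->B->plug->B
Char 3 ('B'): step: R->3, L=6; B->plug->B->R->B->L->D->refl->C->L'->G->R'->H->plug->H
Char 4 ('A'): step: R->4, L=6; A->plug->G->R->F->L->F->refl->E->L'->C->R'->H->plug->H
Char 5 ('G'): step: R->5, L=6; G->plug->A->R->A->L->B->refl->H->L'->D->R'->B->plug->B
Char 6 ('C'): step: R->6, L=6; C->plug->C->R->F->L->F->refl->E->L'->C->R'->A->plug->G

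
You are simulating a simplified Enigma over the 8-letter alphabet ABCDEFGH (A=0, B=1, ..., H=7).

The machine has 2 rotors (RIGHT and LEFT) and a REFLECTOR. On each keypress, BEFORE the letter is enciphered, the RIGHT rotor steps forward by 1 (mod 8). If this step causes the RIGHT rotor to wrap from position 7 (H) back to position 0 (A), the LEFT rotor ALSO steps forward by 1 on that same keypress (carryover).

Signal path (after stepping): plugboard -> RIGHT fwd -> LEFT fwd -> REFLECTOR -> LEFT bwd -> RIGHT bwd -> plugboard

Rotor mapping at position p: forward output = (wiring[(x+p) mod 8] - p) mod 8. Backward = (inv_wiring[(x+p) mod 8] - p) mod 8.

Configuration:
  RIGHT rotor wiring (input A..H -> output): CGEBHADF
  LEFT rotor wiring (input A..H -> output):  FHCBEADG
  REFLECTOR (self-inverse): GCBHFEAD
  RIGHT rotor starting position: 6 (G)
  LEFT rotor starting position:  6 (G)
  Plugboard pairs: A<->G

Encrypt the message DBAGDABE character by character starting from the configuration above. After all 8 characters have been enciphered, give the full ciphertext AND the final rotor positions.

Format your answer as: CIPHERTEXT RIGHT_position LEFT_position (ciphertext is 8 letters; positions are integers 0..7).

Answer: ECDEAGAC 6 7

Derivation:
Char 1 ('D'): step: R->7, L=6; D->plug->D->R->F->L->D->refl->H->L'->C->R'->E->plug->E
Char 2 ('B'): step: R->0, L->7 (L advanced); B->plug->B->R->G->L->B->refl->C->L'->E->R'->C->plug->C
Char 3 ('A'): step: R->1, L=7; A->plug->G->R->E->L->C->refl->B->L'->G->R'->D->plug->D
Char 4 ('G'): step: R->2, L=7; G->plug->A->R->C->L->A->refl->G->L'->B->R'->E->plug->E
Char 5 ('D'): step: R->3, L=7; D->plug->D->R->A->L->H->refl->D->L'->D->R'->G->plug->A
Char 6 ('A'): step: R->4, L=7; A->plug->G->R->A->L->H->refl->D->L'->D->R'->A->plug->G
Char 7 ('B'): step: R->5, L=7; B->plug->B->R->G->L->B->refl->C->L'->E->R'->G->plug->A
Char 8 ('E'): step: R->6, L=7; E->plug->E->R->G->L->B->refl->C->L'->E->R'->C->plug->C
Final: ciphertext=ECDEAGAC, RIGHT=6, LEFT=7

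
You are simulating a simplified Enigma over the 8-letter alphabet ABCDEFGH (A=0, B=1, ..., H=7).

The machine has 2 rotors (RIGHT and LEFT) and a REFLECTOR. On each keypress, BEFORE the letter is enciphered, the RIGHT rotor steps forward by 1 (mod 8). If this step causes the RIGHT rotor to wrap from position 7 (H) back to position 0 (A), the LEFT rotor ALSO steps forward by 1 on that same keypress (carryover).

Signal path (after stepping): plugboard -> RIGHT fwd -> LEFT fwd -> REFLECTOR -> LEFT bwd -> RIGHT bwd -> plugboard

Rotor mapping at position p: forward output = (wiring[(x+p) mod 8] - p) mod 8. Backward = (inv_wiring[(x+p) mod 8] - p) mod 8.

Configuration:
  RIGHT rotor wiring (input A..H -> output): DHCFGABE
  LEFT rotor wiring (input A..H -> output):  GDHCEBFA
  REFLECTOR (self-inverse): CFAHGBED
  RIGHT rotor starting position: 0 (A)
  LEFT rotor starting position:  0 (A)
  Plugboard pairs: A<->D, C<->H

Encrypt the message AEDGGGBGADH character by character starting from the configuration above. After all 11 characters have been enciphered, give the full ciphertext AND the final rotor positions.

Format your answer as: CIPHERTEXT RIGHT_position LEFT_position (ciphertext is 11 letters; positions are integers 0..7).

Char 1 ('A'): step: R->1, L=0; A->plug->D->R->F->L->B->refl->F->L'->G->R'->A->plug->D
Char 2 ('E'): step: R->2, L=0; E->plug->E->R->H->L->A->refl->C->L'->D->R'->B->plug->B
Char 3 ('D'): step: R->3, L=0; D->plug->A->R->C->L->H->refl->D->L'->B->R'->E->plug->E
Char 4 ('G'): step: R->4, L=0; G->plug->G->R->G->L->F->refl->B->L'->F->R'->C->plug->H
Char 5 ('G'): step: R->5, L=0; G->plug->G->R->A->L->G->refl->E->L'->E->R'->B->plug->B
Char 6 ('G'): step: R->6, L=0; G->plug->G->R->A->L->G->refl->E->L'->E->R'->E->plug->E
Char 7 ('B'): step: R->7, L=0; B->plug->B->R->E->L->E->refl->G->L'->A->R'->C->plug->H
Char 8 ('G'): step: R->0, L->1 (L advanced); G->plug->G->R->B->L->G->refl->E->L'->F->R'->D->plug->A
Char 9 ('A'): step: R->1, L=1; A->plug->D->R->F->L->E->refl->G->L'->B->R'->B->plug->B
Char 10 ('D'): step: R->2, L=1; D->plug->A->R->A->L->C->refl->A->L'->E->R'->C->plug->H
Char 11 ('H'): step: R->3, L=1; H->plug->C->R->F->L->E->refl->G->L'->B->R'->E->plug->E
Final: ciphertext=DBEHBEHABHE, RIGHT=3, LEFT=1

Answer: DBEHBEHABHE 3 1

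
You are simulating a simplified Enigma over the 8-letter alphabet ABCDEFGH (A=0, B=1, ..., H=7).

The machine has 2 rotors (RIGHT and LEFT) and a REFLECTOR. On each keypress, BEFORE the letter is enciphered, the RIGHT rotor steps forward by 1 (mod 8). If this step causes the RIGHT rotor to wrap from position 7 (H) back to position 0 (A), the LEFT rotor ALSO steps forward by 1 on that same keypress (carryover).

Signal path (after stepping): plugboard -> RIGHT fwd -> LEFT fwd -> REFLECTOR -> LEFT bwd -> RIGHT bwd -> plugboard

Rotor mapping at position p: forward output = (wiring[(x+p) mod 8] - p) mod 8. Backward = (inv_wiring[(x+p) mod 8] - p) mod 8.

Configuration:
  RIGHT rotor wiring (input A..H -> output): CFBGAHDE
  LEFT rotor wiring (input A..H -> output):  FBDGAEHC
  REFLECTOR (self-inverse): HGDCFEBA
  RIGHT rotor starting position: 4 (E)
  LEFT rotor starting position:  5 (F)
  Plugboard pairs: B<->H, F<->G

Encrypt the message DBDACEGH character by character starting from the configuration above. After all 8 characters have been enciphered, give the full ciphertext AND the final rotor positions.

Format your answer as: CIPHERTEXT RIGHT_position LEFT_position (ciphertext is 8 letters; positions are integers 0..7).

Char 1 ('D'): step: R->5, L=5; D->plug->D->R->F->L->G->refl->B->L'->G->R'->B->plug->H
Char 2 ('B'): step: R->6, L=5; B->plug->H->R->B->L->C->refl->D->L'->H->R'->D->plug->D
Char 3 ('D'): step: R->7, L=5; D->plug->D->R->C->L->F->refl->E->L'->E->R'->H->plug->B
Char 4 ('A'): step: R->0, L->6 (L advanced); A->plug->A->R->C->L->H->refl->A->L'->F->R'->B->plug->H
Char 5 ('C'): step: R->1, L=6; C->plug->C->R->F->L->A->refl->H->L'->C->R'->F->plug->G
Char 6 ('E'): step: R->2, L=6; E->plug->E->R->B->L->E->refl->F->L'->E->R'->B->plug->H
Char 7 ('G'): step: R->3, L=6; G->plug->F->R->H->L->G->refl->B->L'->A->R'->D->plug->D
Char 8 ('H'): step: R->4, L=6; H->plug->B->R->D->L->D->refl->C->L'->G->R'->E->plug->E
Final: ciphertext=HDBHGHDE, RIGHT=4, LEFT=6

Answer: HDBHGHDE 4 6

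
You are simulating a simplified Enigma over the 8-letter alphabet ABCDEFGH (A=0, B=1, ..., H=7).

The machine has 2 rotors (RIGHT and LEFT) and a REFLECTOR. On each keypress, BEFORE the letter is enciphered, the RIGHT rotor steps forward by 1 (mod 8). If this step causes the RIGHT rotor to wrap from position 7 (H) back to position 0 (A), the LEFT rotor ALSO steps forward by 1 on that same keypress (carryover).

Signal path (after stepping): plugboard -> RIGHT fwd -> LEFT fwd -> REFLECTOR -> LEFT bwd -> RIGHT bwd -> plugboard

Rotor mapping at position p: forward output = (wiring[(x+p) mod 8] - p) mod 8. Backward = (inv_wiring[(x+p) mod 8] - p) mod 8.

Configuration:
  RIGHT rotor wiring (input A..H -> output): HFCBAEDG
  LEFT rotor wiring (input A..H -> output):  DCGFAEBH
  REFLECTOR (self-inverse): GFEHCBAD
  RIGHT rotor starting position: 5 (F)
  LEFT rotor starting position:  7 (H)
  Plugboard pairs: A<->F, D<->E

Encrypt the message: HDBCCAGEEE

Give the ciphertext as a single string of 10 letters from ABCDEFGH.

Answer: FEEEHGDGBC

Derivation:
Char 1 ('H'): step: R->6, L=7; H->plug->H->R->G->L->F->refl->B->L'->F->R'->A->plug->F
Char 2 ('D'): step: R->7, L=7; D->plug->E->R->C->L->D->refl->H->L'->D->R'->D->plug->E
Char 3 ('B'): step: R->0, L->0 (L advanced); B->plug->B->R->F->L->E->refl->C->L'->B->R'->D->plug->E
Char 4 ('C'): step: R->1, L=0; C->plug->C->R->A->L->D->refl->H->L'->H->R'->D->plug->E
Char 5 ('C'): step: R->2, L=0; C->plug->C->R->G->L->B->refl->F->L'->D->R'->H->plug->H
Char 6 ('A'): step: R->3, L=0; A->plug->F->R->E->L->A->refl->G->L'->C->R'->G->plug->G
Char 7 ('G'): step: R->4, L=0; G->plug->G->R->G->L->B->refl->F->L'->D->R'->E->plug->D
Char 8 ('E'): step: R->5, L=0; E->plug->D->R->C->L->G->refl->A->L'->E->R'->G->plug->G
Char 9 ('E'): step: R->6, L=0; E->plug->D->R->H->L->H->refl->D->L'->A->R'->B->plug->B
Char 10 ('E'): step: R->7, L=0; E->plug->D->R->D->L->F->refl->B->L'->G->R'->C->plug->C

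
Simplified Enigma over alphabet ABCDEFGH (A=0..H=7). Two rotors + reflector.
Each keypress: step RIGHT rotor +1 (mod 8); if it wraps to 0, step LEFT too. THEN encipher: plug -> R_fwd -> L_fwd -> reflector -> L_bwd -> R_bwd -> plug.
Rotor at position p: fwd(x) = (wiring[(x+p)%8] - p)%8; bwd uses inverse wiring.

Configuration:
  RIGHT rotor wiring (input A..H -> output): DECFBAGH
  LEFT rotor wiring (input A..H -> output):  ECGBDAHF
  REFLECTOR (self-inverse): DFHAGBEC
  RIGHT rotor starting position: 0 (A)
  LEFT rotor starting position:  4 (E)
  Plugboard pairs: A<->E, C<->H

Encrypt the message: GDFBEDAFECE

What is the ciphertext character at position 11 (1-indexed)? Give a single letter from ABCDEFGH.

Char 1 ('G'): step: R->1, L=4; G->plug->G->R->G->L->C->refl->H->L'->A->R'->D->plug->D
Char 2 ('D'): step: R->2, L=4; D->plug->D->R->G->L->C->refl->H->L'->A->R'->A->plug->E
Char 3 ('F'): step: R->3, L=4; F->plug->F->R->A->L->H->refl->C->L'->G->R'->B->plug->B
Char 4 ('B'): step: R->4, L=4; B->plug->B->R->E->L->A->refl->D->L'->C->R'->C->plug->H
Char 5 ('E'): step: R->5, L=4; E->plug->A->R->D->L->B->refl->F->L'->H->R'->E->plug->A
Char 6 ('D'): step: R->6, L=4; D->plug->D->R->G->L->C->refl->H->L'->A->R'->A->plug->E
Char 7 ('A'): step: R->7, L=4; A->plug->E->R->G->L->C->refl->H->L'->A->R'->A->plug->E
Char 8 ('F'): step: R->0, L->5 (L advanced); F->plug->F->R->A->L->D->refl->A->L'->C->R'->C->plug->H
Char 9 ('E'): step: R->1, L=5; E->plug->A->R->D->L->H->refl->C->L'->B->R'->B->plug->B
Char 10 ('C'): step: R->2, L=5; C->plug->H->R->C->L->A->refl->D->L'->A->R'->A->plug->E
Char 11 ('E'): step: R->3, L=5; E->plug->A->R->C->L->A->refl->D->L'->A->R'->F->plug->F

F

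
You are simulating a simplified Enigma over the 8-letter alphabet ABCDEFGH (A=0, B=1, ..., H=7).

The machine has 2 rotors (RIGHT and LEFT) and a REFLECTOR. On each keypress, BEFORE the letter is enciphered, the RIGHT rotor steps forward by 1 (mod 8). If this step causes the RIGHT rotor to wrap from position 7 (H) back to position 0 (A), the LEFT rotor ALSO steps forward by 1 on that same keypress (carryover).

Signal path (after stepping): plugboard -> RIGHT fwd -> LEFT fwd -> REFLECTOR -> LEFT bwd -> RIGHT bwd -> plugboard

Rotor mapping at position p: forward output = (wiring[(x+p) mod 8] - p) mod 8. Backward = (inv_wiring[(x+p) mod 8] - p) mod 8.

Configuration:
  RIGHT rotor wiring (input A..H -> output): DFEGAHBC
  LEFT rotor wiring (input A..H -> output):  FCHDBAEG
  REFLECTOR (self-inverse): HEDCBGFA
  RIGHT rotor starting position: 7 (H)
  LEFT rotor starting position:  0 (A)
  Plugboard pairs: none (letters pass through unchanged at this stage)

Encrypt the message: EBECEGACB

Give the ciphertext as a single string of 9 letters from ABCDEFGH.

Char 1 ('E'): step: R->0, L->1 (L advanced); E->plug->E->R->A->L->B->refl->E->L'->H->R'->F->plug->F
Char 2 ('B'): step: R->1, L=1; B->plug->B->R->D->L->A->refl->H->L'->E->R'->A->plug->A
Char 3 ('E'): step: R->2, L=1; E->plug->E->R->H->L->E->refl->B->L'->A->R'->F->plug->F
Char 4 ('C'): step: R->3, L=1; C->plug->C->R->E->L->H->refl->A->L'->D->R'->A->plug->A
Char 5 ('E'): step: R->4, L=1; E->plug->E->R->H->L->E->refl->B->L'->A->R'->G->plug->G
Char 6 ('G'): step: R->5, L=1; G->plug->G->R->B->L->G->refl->F->L'->G->R'->D->plug->D
Char 7 ('A'): step: R->6, L=1; A->plug->A->R->D->L->A->refl->H->L'->E->R'->B->plug->B
Char 8 ('C'): step: R->7, L=1; C->plug->C->R->G->L->F->refl->G->L'->B->R'->F->plug->F
Char 9 ('B'): step: R->0, L->2 (L advanced); B->plug->B->R->F->L->E->refl->B->L'->B->R'->G->plug->G

Answer: FAFAGDBFG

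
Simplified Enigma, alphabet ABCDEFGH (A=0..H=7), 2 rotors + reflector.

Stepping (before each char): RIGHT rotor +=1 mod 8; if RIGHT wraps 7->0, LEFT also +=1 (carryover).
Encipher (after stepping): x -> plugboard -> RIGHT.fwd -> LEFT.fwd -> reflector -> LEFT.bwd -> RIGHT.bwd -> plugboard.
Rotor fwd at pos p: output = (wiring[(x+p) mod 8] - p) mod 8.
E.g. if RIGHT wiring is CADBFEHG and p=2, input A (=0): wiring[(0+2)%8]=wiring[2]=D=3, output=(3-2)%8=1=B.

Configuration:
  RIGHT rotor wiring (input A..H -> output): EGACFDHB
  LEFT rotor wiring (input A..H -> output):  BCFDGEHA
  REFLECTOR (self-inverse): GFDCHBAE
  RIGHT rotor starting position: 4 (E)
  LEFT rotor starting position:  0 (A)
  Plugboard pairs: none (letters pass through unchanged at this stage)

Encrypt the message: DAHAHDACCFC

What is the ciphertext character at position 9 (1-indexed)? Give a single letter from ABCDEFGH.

Char 1 ('D'): step: R->5, L=0; D->plug->D->R->H->L->A->refl->G->L'->E->R'->C->plug->C
Char 2 ('A'): step: R->6, L=0; A->plug->A->R->B->L->C->refl->D->L'->D->R'->B->plug->B
Char 3 ('H'): step: R->7, L=0; H->plug->H->R->A->L->B->refl->F->L'->C->R'->A->plug->A
Char 4 ('A'): step: R->0, L->1 (L advanced); A->plug->A->R->E->L->D->refl->C->L'->C->R'->D->plug->D
Char 5 ('H'): step: R->1, L=1; H->plug->H->R->D->L->F->refl->B->L'->A->R'->G->plug->G
Char 6 ('D'): step: R->2, L=1; D->plug->D->R->B->L->E->refl->H->L'->G->R'->A->plug->A
Char 7 ('A'): step: R->3, L=1; A->plug->A->R->H->L->A->refl->G->L'->F->R'->H->plug->H
Char 8 ('C'): step: R->4, L=1; C->plug->C->R->D->L->F->refl->B->L'->A->R'->E->plug->E
Char 9 ('C'): step: R->5, L=1; C->plug->C->R->E->L->D->refl->C->L'->C->R'->B->plug->B

B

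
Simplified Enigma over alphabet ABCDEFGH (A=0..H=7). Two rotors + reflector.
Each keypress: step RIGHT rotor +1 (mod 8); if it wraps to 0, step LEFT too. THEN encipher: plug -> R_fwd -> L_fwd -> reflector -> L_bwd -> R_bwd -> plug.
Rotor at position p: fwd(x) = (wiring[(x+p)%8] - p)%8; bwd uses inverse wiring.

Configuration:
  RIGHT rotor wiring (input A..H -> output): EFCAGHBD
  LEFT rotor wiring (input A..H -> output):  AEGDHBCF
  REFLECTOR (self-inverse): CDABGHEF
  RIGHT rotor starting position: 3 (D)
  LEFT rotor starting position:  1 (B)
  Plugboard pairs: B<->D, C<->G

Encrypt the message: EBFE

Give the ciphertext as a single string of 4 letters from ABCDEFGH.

Char 1 ('E'): step: R->4, L=1; E->plug->E->R->A->L->D->refl->B->L'->F->R'->C->plug->G
Char 2 ('B'): step: R->5, L=1; B->plug->D->R->H->L->H->refl->F->L'->B->R'->H->plug->H
Char 3 ('F'): step: R->6, L=1; F->plug->F->R->C->L->C->refl->A->L'->E->R'->E->plug->E
Char 4 ('E'): step: R->7, L=1; E->plug->E->R->B->L->F->refl->H->L'->H->R'->F->plug->F

Answer: GHEF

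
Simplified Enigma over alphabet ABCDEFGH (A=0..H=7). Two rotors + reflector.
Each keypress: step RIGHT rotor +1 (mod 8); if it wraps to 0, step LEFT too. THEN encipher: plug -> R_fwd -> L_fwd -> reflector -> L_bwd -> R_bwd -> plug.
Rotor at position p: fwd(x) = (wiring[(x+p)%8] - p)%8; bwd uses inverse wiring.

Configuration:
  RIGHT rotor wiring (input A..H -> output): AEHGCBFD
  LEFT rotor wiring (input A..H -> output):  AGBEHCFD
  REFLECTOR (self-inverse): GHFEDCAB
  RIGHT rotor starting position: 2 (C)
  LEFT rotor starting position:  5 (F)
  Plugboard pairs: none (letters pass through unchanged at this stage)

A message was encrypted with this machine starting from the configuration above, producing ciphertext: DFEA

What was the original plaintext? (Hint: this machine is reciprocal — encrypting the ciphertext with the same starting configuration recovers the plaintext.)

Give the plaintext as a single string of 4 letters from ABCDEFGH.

Char 1 ('D'): step: R->3, L=5; D->plug->D->R->C->L->G->refl->A->L'->B->R'->G->plug->G
Char 2 ('F'): step: R->4, L=5; F->plug->F->R->A->L->F->refl->C->L'->H->R'->D->plug->D
Char 3 ('E'): step: R->5, L=5; E->plug->E->R->H->L->C->refl->F->L'->A->R'->B->plug->B
Char 4 ('A'): step: R->6, L=5; A->plug->A->R->H->L->C->refl->F->L'->A->R'->F->plug->F

Answer: GDBF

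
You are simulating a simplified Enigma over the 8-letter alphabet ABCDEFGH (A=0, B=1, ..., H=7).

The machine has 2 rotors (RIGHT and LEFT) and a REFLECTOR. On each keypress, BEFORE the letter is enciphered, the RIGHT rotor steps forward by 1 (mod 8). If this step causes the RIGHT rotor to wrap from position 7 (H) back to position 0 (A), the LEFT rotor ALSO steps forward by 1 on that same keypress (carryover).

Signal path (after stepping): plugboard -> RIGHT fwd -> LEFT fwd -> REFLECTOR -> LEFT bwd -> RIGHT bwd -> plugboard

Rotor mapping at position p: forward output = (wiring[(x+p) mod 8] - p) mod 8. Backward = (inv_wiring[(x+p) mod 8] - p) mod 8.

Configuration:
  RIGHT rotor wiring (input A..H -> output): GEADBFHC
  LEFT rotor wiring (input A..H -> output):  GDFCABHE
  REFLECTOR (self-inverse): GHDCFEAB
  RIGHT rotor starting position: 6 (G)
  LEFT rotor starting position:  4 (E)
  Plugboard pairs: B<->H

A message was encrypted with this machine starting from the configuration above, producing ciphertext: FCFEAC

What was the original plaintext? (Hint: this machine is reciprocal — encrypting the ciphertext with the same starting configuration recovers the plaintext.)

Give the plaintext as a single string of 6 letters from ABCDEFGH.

Char 1 ('F'): step: R->7, L=4; F->plug->F->R->C->L->D->refl->C->L'->E->R'->E->plug->E
Char 2 ('C'): step: R->0, L->5 (L advanced); C->plug->C->R->A->L->E->refl->F->L'->G->R'->A->plug->A
Char 3 ('F'): step: R->1, L=5; F->plug->F->R->G->L->F->refl->E->L'->A->R'->D->plug->D
Char 4 ('E'): step: R->2, L=5; E->plug->E->R->F->L->A->refl->G->L'->E->R'->G->plug->G
Char 5 ('A'): step: R->3, L=5; A->plug->A->R->A->L->E->refl->F->L'->G->R'->B->plug->H
Char 6 ('C'): step: R->4, L=5; C->plug->C->R->D->L->B->refl->H->L'->C->R'->E->plug->E

Answer: EADGHE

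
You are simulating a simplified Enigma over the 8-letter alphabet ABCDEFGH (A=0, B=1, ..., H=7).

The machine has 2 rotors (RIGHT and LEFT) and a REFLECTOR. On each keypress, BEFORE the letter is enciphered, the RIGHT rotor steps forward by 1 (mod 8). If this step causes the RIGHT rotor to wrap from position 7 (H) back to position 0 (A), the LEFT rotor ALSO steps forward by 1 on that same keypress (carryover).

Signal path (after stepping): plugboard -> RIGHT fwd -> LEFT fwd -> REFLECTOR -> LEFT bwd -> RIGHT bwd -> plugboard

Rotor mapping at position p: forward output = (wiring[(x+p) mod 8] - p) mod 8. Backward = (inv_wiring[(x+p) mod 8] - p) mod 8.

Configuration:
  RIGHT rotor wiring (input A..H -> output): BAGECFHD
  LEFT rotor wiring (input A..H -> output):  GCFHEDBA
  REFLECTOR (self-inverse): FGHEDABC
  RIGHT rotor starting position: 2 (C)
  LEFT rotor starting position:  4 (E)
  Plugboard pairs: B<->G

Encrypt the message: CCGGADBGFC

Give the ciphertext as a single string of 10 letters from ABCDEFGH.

Char 1 ('C'): step: R->3, L=4; C->plug->C->R->C->L->F->refl->A->L'->A->R'->E->plug->E
Char 2 ('C'): step: R->4, L=4; C->plug->C->R->D->L->E->refl->D->L'->H->R'->D->plug->D
Char 3 ('G'): step: R->5, L=4; G->plug->B->R->C->L->F->refl->A->L'->A->R'->A->plug->A
Char 4 ('G'): step: R->6, L=4; G->plug->B->R->F->L->G->refl->B->L'->G->R'->F->plug->F
Char 5 ('A'): step: R->7, L=4; A->plug->A->R->E->L->C->refl->H->L'->B->R'->C->plug->C
Char 6 ('D'): step: R->0, L->5 (L advanced); D->plug->D->R->E->L->F->refl->A->L'->F->R'->F->plug->F
Char 7 ('B'): step: R->1, L=5; B->plug->G->R->C->L->D->refl->E->L'->B->R'->D->plug->D
Char 8 ('G'): step: R->2, L=5; G->plug->B->R->C->L->D->refl->E->L'->B->R'->F->plug->F
Char 9 ('F'): step: R->3, L=5; F->plug->F->R->G->L->C->refl->H->L'->H->R'->B->plug->G
Char 10 ('C'): step: R->4, L=5; C->plug->C->R->D->L->B->refl->G->L'->A->R'->H->plug->H

Answer: EDAFCFDFGH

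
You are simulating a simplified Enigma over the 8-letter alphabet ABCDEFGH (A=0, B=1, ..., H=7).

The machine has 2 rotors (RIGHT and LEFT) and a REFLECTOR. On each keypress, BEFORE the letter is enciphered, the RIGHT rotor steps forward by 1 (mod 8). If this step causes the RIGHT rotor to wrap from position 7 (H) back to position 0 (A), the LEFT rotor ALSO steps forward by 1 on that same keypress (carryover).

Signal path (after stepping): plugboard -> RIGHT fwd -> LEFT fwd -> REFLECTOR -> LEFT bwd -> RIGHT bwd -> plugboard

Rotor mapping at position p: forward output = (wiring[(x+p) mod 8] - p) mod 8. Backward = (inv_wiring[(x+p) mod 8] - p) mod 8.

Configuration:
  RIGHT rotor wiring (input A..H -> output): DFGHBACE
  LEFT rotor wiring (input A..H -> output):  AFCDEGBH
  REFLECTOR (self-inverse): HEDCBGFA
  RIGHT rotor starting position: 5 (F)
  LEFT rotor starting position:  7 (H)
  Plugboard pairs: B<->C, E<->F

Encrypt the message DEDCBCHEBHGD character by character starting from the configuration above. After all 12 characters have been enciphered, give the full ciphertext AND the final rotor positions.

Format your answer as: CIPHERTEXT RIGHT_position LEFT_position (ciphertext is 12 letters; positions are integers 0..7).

Answer: GAEEFAGCEEAE 1 1

Derivation:
Char 1 ('D'): step: R->6, L=7; D->plug->D->R->H->L->C->refl->D->L'->D->R'->G->plug->G
Char 2 ('E'): step: R->7, L=7; E->plug->F->R->C->L->G->refl->F->L'->F->R'->A->plug->A
Char 3 ('D'): step: R->0, L->0 (L advanced); D->plug->D->R->H->L->H->refl->A->L'->A->R'->F->plug->E
Char 4 ('C'): step: R->1, L=0; C->plug->B->R->F->L->G->refl->F->L'->B->R'->F->plug->E
Char 5 ('B'): step: R->2, L=0; B->plug->C->R->H->L->H->refl->A->L'->A->R'->E->plug->F
Char 6 ('C'): step: R->3, L=0; C->plug->B->R->G->L->B->refl->E->L'->E->R'->A->plug->A
Char 7 ('H'): step: R->4, L=0; H->plug->H->R->D->L->D->refl->C->L'->C->R'->G->plug->G
Char 8 ('E'): step: R->5, L=0; E->plug->F->R->B->L->F->refl->G->L'->F->R'->B->plug->C
Char 9 ('B'): step: R->6, L=0; B->plug->C->R->F->L->G->refl->F->L'->B->R'->F->plug->E
Char 10 ('H'): step: R->7, L=0; H->plug->H->R->D->L->D->refl->C->L'->C->R'->F->plug->E
Char 11 ('G'): step: R->0, L->1 (L advanced); G->plug->G->R->C->L->C->refl->D->L'->D->R'->A->plug->A
Char 12 ('D'): step: R->1, L=1; D->plug->D->R->A->L->E->refl->B->L'->B->R'->F->plug->E
Final: ciphertext=GAEEFAGCEEAE, RIGHT=1, LEFT=1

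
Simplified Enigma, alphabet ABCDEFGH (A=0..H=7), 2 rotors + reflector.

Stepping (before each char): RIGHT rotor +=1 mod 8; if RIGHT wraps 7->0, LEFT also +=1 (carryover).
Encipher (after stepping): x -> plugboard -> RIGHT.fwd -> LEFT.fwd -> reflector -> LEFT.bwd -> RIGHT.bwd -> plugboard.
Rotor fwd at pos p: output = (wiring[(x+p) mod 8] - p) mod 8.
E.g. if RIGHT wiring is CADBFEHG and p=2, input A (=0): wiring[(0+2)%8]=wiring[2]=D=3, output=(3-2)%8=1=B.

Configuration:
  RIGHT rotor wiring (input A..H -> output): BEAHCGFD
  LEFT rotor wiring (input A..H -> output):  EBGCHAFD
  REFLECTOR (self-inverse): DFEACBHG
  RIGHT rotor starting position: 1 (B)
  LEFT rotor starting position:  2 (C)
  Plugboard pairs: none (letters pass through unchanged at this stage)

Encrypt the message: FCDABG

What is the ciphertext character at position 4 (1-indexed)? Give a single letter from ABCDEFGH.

Char 1 ('F'): step: R->2, L=2; F->plug->F->R->B->L->A->refl->D->L'->E->R'->D->plug->D
Char 2 ('C'): step: R->3, L=2; C->plug->C->R->D->L->G->refl->H->L'->H->R'->B->plug->B
Char 3 ('D'): step: R->4, L=2; D->plug->D->R->H->L->H->refl->G->L'->D->R'->H->plug->H
Char 4 ('A'): step: R->5, L=2; A->plug->A->R->B->L->A->refl->D->L'->E->R'->D->plug->D

D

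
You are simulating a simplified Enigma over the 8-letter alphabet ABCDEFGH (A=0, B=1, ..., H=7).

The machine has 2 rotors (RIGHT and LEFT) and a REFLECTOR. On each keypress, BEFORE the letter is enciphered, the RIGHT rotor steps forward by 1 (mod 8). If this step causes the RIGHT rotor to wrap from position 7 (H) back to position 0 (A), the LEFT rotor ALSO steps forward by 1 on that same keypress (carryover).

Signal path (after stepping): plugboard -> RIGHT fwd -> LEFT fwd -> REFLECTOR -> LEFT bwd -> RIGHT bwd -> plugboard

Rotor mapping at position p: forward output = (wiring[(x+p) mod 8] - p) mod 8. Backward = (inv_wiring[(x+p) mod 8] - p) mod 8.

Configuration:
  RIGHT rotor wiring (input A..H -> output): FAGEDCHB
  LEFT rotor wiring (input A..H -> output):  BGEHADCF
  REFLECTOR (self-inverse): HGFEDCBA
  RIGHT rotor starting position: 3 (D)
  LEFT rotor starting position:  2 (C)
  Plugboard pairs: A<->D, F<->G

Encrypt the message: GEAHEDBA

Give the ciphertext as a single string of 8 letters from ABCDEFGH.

Answer: BBBCGBFD

Derivation:
Char 1 ('G'): step: R->4, L=2; G->plug->F->R->E->L->A->refl->H->L'->G->R'->B->plug->B
Char 2 ('E'): step: R->5, L=2; E->plug->E->R->D->L->B->refl->G->L'->C->R'->B->plug->B
Char 3 ('A'): step: R->6, L=2; A->plug->D->R->C->L->G->refl->B->L'->D->R'->B->plug->B
Char 4 ('H'): step: R->7, L=2; H->plug->H->R->A->L->C->refl->F->L'->B->R'->C->plug->C
Char 5 ('E'): step: R->0, L->3 (L advanced); E->plug->E->R->D->L->H->refl->A->L'->C->R'->F->plug->G
Char 6 ('D'): step: R->1, L=3; D->plug->A->R->H->L->B->refl->G->L'->F->R'->B->plug->B
Char 7 ('B'): step: R->2, L=3; B->plug->B->R->C->L->A->refl->H->L'->D->R'->G->plug->F
Char 8 ('A'): step: R->3, L=3; A->plug->D->R->E->L->C->refl->F->L'->B->R'->A->plug->D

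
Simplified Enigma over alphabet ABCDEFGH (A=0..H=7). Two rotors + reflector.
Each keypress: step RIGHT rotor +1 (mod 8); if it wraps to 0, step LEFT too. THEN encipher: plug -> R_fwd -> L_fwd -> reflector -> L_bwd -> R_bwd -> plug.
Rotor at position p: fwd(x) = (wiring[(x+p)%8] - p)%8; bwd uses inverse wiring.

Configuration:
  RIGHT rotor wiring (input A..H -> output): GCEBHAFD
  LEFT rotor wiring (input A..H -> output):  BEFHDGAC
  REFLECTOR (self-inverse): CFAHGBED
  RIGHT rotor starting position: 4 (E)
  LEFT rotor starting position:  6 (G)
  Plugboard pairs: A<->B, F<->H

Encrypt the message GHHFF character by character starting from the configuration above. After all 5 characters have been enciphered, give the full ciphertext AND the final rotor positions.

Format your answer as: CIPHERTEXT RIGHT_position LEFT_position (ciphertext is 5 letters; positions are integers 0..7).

Char 1 ('G'): step: R->5, L=6; G->plug->G->R->E->L->H->refl->D->L'->C->R'->H->plug->F
Char 2 ('H'): step: R->6, L=6; H->plug->F->R->D->L->G->refl->E->L'->B->R'->G->plug->G
Char 3 ('H'): step: R->7, L=6; H->plug->F->R->A->L->C->refl->A->L'->H->R'->B->plug->A
Char 4 ('F'): step: R->0, L->7 (L advanced); F->plug->H->R->D->L->G->refl->E->L'->F->R'->G->plug->G
Char 5 ('F'): step: R->1, L=7; F->plug->H->R->F->L->E->refl->G->L'->D->R'->B->plug->A
Final: ciphertext=FGAGA, RIGHT=1, LEFT=7

Answer: FGAGA 1 7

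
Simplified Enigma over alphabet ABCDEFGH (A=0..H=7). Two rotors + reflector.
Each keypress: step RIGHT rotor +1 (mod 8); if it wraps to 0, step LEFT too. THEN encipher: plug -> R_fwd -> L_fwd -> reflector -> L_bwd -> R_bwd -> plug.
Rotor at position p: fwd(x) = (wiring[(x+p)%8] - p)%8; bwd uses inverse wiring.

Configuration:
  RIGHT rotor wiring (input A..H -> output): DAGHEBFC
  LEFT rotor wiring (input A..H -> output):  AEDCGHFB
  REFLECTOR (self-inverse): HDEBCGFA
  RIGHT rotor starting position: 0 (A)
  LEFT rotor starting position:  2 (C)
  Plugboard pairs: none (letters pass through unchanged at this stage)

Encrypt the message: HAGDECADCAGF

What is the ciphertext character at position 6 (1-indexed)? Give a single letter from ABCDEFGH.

Char 1 ('H'): step: R->1, L=2; H->plug->H->R->C->L->E->refl->C->L'->H->R'->A->plug->A
Char 2 ('A'): step: R->2, L=2; A->plug->A->R->E->L->D->refl->B->L'->A->R'->F->plug->F
Char 3 ('G'): step: R->3, L=2; G->plug->G->R->F->L->H->refl->A->L'->B->R'->B->plug->B
Char 4 ('D'): step: R->4, L=2; D->plug->D->R->G->L->G->refl->F->L'->D->R'->H->plug->H
Char 5 ('E'): step: R->5, L=2; E->plug->E->R->D->L->F->refl->G->L'->G->R'->D->plug->D
Char 6 ('C'): step: R->6, L=2; C->plug->C->R->F->L->H->refl->A->L'->B->R'->F->plug->F

F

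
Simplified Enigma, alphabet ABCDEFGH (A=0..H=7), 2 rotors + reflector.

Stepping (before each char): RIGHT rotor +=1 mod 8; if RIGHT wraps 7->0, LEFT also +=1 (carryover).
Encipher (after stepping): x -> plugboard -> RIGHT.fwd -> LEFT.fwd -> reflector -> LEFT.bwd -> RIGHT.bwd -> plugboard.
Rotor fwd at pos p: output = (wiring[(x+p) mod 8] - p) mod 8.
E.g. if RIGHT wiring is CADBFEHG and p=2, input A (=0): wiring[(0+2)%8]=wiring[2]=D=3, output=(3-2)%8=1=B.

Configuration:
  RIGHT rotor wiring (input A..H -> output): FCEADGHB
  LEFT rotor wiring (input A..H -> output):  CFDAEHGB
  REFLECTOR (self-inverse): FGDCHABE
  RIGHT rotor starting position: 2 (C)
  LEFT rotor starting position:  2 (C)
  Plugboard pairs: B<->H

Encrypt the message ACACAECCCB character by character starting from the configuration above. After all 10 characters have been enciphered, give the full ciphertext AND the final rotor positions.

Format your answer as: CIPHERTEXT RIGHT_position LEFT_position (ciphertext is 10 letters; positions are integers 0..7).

Char 1 ('A'): step: R->3, L=2; A->plug->A->R->F->L->H->refl->E->L'->E->R'->D->plug->D
Char 2 ('C'): step: R->4, L=2; C->plug->C->R->D->L->F->refl->A->L'->G->R'->F->plug->F
Char 3 ('A'): step: R->5, L=2; A->plug->A->R->B->L->G->refl->B->L'->A->R'->D->plug->D
Char 4 ('C'): step: R->6, L=2; C->plug->C->R->H->L->D->refl->C->L'->C->R'->F->plug->F
Char 5 ('A'): step: R->7, L=2; A->plug->A->R->C->L->C->refl->D->L'->H->R'->G->plug->G
Char 6 ('E'): step: R->0, L->3 (L advanced); E->plug->E->R->D->L->D->refl->C->L'->G->R'->F->plug->F
Char 7 ('C'): step: R->1, L=3; C->plug->C->R->H->L->A->refl->F->L'->A->R'->G->plug->G
Char 8 ('C'): step: R->2, L=3; C->plug->C->R->B->L->B->refl->G->L'->E->R'->D->plug->D
Char 9 ('C'): step: R->3, L=3; C->plug->C->R->D->L->D->refl->C->L'->G->R'->E->plug->E
Char 10 ('B'): step: R->4, L=3; B->plug->H->R->E->L->G->refl->B->L'->B->R'->E->plug->E
Final: ciphertext=DFDFGFGDEE, RIGHT=4, LEFT=3

Answer: DFDFGFGDEE 4 3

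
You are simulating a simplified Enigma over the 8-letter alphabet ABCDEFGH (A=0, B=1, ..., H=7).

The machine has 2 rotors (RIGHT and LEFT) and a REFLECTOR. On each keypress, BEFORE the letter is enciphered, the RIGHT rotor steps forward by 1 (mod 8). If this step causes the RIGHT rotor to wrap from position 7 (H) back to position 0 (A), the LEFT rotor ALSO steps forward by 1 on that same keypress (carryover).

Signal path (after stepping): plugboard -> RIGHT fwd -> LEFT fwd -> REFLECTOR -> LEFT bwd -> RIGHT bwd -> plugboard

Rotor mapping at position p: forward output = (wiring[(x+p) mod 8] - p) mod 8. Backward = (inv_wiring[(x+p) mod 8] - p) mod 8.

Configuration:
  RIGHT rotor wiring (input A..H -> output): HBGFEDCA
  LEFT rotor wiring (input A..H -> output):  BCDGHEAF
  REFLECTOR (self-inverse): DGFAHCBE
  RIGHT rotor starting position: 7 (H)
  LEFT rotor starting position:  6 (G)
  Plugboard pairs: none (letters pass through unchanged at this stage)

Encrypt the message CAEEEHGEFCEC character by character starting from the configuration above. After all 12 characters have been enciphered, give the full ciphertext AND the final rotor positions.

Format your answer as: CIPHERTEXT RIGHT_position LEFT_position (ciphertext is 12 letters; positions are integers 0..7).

Char 1 ('C'): step: R->0, L->7 (L advanced); C->plug->C->R->G->L->F->refl->C->L'->B->R'->B->plug->B
Char 2 ('A'): step: R->1, L=7; A->plug->A->R->A->L->G->refl->B->L'->H->R'->G->plug->G
Char 3 ('E'): step: R->2, L=7; E->plug->E->R->A->L->G->refl->B->L'->H->R'->H->plug->H
Char 4 ('E'): step: R->3, L=7; E->plug->E->R->F->L->A->refl->D->L'->C->R'->A->plug->A
Char 5 ('E'): step: R->4, L=7; E->plug->E->R->D->L->E->refl->H->L'->E->R'->D->plug->D
Char 6 ('H'): step: R->5, L=7; H->plug->H->R->H->L->B->refl->G->L'->A->R'->G->plug->G
Char 7 ('G'): step: R->6, L=7; G->plug->G->R->G->L->F->refl->C->L'->B->R'->C->plug->C
Char 8 ('E'): step: R->7, L=7; E->plug->E->R->G->L->F->refl->C->L'->B->R'->A->plug->A
Char 9 ('F'): step: R->0, L->0 (L advanced); F->plug->F->R->D->L->G->refl->B->L'->A->R'->H->plug->H
Char 10 ('C'): step: R->1, L=0; C->plug->C->R->E->L->H->refl->E->L'->F->R'->B->plug->B
Char 11 ('E'): step: R->2, L=0; E->plug->E->R->A->L->B->refl->G->L'->D->R'->B->plug->B
Char 12 ('C'): step: R->3, L=0; C->plug->C->R->A->L->B->refl->G->L'->D->R'->H->plug->H
Final: ciphertext=BGHADGCAHBBH, RIGHT=3, LEFT=0

Answer: BGHADGCAHBBH 3 0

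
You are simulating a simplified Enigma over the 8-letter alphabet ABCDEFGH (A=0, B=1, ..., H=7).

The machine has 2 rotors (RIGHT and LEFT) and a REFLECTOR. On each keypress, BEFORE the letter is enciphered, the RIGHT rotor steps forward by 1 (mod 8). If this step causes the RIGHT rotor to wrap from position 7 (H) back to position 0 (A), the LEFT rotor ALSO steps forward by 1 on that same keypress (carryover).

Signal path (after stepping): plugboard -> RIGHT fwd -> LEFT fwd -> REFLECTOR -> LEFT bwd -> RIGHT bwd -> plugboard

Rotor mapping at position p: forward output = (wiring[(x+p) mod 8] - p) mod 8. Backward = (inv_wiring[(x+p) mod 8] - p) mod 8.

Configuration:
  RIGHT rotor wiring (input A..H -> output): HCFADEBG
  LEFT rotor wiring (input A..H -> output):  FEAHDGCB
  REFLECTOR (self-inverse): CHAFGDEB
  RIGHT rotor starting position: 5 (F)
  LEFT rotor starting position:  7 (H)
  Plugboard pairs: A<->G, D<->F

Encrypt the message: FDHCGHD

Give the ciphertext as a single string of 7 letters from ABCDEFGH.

Answer: BBBEEFF

Derivation:
Char 1 ('F'): step: R->6, L=7; F->plug->D->R->E->L->A->refl->C->L'->A->R'->B->plug->B
Char 2 ('D'): step: R->7, L=7; D->plug->F->R->E->L->A->refl->C->L'->A->R'->B->plug->B
Char 3 ('H'): step: R->0, L->0 (L advanced); H->plug->H->R->G->L->C->refl->A->L'->C->R'->B->plug->B
Char 4 ('C'): step: R->1, L=0; C->plug->C->R->H->L->B->refl->H->L'->D->R'->E->plug->E
Char 5 ('G'): step: R->2, L=0; G->plug->A->R->D->L->H->refl->B->L'->H->R'->E->plug->E
Char 6 ('H'): step: R->3, L=0; H->plug->H->R->C->L->A->refl->C->L'->G->R'->D->plug->F
Char 7 ('D'): step: R->4, L=0; D->plug->F->R->G->L->C->refl->A->L'->C->R'->D->plug->F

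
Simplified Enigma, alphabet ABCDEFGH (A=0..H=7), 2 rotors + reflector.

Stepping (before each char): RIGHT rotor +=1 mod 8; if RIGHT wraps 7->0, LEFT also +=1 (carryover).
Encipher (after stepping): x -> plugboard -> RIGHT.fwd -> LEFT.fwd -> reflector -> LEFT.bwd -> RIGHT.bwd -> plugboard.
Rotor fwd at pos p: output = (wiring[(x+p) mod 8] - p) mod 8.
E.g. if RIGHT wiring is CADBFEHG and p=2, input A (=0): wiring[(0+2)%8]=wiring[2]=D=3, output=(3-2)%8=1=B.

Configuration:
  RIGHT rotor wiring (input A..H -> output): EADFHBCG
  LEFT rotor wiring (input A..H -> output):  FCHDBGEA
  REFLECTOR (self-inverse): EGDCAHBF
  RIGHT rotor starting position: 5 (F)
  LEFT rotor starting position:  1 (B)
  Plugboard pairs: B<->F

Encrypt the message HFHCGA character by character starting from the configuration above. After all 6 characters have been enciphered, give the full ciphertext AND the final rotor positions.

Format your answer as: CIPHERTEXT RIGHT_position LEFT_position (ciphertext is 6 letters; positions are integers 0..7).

Answer: BGADEH 3 2

Derivation:
Char 1 ('H'): step: R->6, L=1; H->plug->H->R->D->L->A->refl->E->L'->H->R'->F->plug->B
Char 2 ('F'): step: R->7, L=1; F->plug->B->R->F->L->D->refl->C->L'->C->R'->G->plug->G
Char 3 ('H'): step: R->0, L->2 (L advanced); H->plug->H->R->G->L->D->refl->C->L'->E->R'->A->plug->A
Char 4 ('C'): step: R->1, L=2; C->plug->C->R->E->L->C->refl->D->L'->G->R'->D->plug->D
Char 5 ('G'): step: R->2, L=2; G->plug->G->R->C->L->H->refl->F->L'->A->R'->E->plug->E
Char 6 ('A'): step: R->3, L=2; A->plug->A->R->C->L->H->refl->F->L'->A->R'->H->plug->H
Final: ciphertext=BGADEH, RIGHT=3, LEFT=2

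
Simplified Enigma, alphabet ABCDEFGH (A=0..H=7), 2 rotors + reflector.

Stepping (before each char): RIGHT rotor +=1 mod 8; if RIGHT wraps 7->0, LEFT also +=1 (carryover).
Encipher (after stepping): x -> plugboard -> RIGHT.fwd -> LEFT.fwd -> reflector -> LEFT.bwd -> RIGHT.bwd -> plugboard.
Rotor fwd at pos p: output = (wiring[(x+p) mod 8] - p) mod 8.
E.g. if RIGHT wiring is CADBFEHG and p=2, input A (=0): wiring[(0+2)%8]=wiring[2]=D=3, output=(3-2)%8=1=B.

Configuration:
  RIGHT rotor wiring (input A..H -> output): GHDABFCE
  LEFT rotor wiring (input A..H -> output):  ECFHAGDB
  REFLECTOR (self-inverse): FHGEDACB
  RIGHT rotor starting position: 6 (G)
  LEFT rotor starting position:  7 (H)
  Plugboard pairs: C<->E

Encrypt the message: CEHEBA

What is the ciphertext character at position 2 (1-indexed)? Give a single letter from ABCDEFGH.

Char 1 ('C'): step: R->7, L=7; C->plug->E->R->B->L->F->refl->A->L'->E->R'->D->plug->D
Char 2 ('E'): step: R->0, L->0 (L advanced); E->plug->C->R->D->L->H->refl->B->L'->H->R'->B->plug->B

B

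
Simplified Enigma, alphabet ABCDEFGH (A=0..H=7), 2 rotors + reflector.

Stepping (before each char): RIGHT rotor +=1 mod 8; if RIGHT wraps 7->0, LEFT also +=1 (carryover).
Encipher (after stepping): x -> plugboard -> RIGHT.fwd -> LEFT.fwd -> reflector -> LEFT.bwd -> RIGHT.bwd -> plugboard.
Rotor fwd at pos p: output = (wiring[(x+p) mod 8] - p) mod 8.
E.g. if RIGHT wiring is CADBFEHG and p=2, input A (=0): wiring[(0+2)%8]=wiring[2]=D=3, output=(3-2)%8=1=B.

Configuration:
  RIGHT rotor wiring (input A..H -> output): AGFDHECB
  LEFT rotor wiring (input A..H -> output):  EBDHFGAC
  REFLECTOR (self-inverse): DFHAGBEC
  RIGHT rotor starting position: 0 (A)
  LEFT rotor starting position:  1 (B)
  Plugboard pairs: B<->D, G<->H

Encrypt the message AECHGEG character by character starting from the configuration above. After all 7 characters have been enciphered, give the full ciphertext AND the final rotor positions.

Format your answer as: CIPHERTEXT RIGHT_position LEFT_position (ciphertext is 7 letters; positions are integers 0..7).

Char 1 ('A'): step: R->1, L=1; A->plug->A->R->F->L->H->refl->C->L'->B->R'->F->plug->F
Char 2 ('E'): step: R->2, L=1; E->plug->E->R->A->L->A->refl->D->L'->H->R'->F->plug->F
Char 3 ('C'): step: R->3, L=1; C->plug->C->R->B->L->C->refl->H->L'->F->R'->F->plug->F
Char 4 ('H'): step: R->4, L=1; H->plug->G->R->B->L->C->refl->H->L'->F->R'->D->plug->B
Char 5 ('G'): step: R->5, L=1; G->plug->H->R->C->L->G->refl->E->L'->D->R'->D->plug->B
Char 6 ('E'): step: R->6, L=1; E->plug->E->R->H->L->D->refl->A->L'->A->R'->D->plug->B
Char 7 ('G'): step: R->7, L=1; G->plug->H->R->D->L->E->refl->G->L'->C->R'->A->plug->A
Final: ciphertext=FFFBBBA, RIGHT=7, LEFT=1

Answer: FFFBBBA 7 1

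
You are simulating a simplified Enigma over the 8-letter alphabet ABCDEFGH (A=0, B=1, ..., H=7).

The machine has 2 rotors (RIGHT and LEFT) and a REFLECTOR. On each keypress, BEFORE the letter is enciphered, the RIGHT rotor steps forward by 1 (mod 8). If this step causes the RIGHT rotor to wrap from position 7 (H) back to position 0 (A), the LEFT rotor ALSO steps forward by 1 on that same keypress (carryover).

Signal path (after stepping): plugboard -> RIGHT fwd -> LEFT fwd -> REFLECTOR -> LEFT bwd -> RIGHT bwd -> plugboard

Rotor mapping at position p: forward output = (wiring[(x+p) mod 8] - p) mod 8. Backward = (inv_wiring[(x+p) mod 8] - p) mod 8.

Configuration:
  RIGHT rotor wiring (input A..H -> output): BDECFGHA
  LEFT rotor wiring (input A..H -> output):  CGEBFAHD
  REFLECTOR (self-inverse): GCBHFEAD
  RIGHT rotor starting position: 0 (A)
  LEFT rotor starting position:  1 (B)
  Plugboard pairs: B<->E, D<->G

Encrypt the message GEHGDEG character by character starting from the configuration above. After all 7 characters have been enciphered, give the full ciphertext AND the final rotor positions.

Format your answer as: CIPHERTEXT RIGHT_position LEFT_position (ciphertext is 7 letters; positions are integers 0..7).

Answer: CCGAEGE 7 1

Derivation:
Char 1 ('G'): step: R->1, L=1; G->plug->D->R->E->L->H->refl->D->L'->B->R'->C->plug->C
Char 2 ('E'): step: R->2, L=1; E->plug->B->R->A->L->F->refl->E->L'->D->R'->C->plug->C
Char 3 ('H'): step: R->3, L=1; H->plug->H->R->B->L->D->refl->H->L'->E->R'->D->plug->G
Char 4 ('G'): step: R->4, L=1; G->plug->D->R->E->L->H->refl->D->L'->B->R'->A->plug->A
Char 5 ('D'): step: R->5, L=1; D->plug->G->R->F->L->G->refl->A->L'->C->R'->B->plug->E
Char 6 ('E'): step: R->6, L=1; E->plug->B->R->C->L->A->refl->G->L'->F->R'->D->plug->G
Char 7 ('G'): step: R->7, L=1; G->plug->D->R->F->L->G->refl->A->L'->C->R'->B->plug->E
Final: ciphertext=CCGAEGE, RIGHT=7, LEFT=1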